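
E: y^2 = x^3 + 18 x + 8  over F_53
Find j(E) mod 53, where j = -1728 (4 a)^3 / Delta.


Delta = -16(4 a^3 + 27 b^2) mod 53 = 49
-1728 * (4 a)^3 = -1728 * (4*18)^3 mod 53 = 38
j = 38 * 49^(-1) mod 53 = 17

j = 17 (mod 53)


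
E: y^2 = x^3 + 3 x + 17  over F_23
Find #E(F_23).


For each x in F_23, count y with y^2 = x^3 + 3 x + 17 mod 23:
  x = 2: RHS = 8, y in [10, 13]  -> 2 point(s)
  x = 4: RHS = 1, y in [1, 22]  -> 2 point(s)
  x = 7: RHS = 13, y in [6, 17]  -> 2 point(s)
  x = 8: RHS = 1, y in [1, 22]  -> 2 point(s)
  x = 10: RHS = 12, y in [9, 14]  -> 2 point(s)
  x = 11: RHS = 1, y in [1, 22]  -> 2 point(s)
  x = 17: RHS = 13, y in [6, 17]  -> 2 point(s)
  x = 20: RHS = 4, y in [2, 21]  -> 2 point(s)
  x = 21: RHS = 3, y in [7, 16]  -> 2 point(s)
  x = 22: RHS = 13, y in [6, 17]  -> 2 point(s)
Affine points: 20. Add the point at infinity: total = 21.

#E(F_23) = 21


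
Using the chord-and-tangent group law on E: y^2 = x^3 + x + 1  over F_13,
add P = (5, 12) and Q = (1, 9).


P != Q, so use the chord formula.
s = (y2 - y1) / (x2 - x1) = (10) / (9) mod 13 = 4
x3 = s^2 - x1 - x2 mod 13 = 4^2 - 5 - 1 = 10
y3 = s (x1 - x3) - y1 mod 13 = 4 * (5 - 10) - 12 = 7

P + Q = (10, 7)


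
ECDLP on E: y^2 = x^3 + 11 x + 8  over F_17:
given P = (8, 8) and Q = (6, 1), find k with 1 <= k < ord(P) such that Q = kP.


Enumerate multiples of P until we hit Q = (6, 1):
  1P = (8, 8)
  2P = (2, 15)
  3P = (6, 1)
Match found at i = 3.

k = 3


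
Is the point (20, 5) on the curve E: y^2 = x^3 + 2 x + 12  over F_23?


Check whether y^2 = x^3 + 2 x + 12 (mod 23) for (x, y) = (20, 5).
LHS: y^2 = 5^2 mod 23 = 2
RHS: x^3 + 2 x + 12 = 20^3 + 2*20 + 12 mod 23 = 2
LHS = RHS

Yes, on the curve


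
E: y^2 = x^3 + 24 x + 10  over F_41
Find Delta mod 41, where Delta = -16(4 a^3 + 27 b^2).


4 a^3 + 27 b^2 = 4*24^3 + 27*10^2 = 55296 + 2700 = 57996
Delta = -16 * (57996) = -927936
Delta mod 41 = 17

Delta = 17 (mod 41)


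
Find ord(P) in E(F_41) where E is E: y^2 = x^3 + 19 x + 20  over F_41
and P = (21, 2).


Compute successive multiples of P until we hit O:
  1P = (21, 2)
  2P = (4, 23)
  3P = (11, 17)
  4P = (1, 9)
  5P = (10, 29)
  6P = (35, 10)
  7P = (28, 35)
  8P = (0, 15)
  ... (continuing to 18P)
  18P = O

ord(P) = 18


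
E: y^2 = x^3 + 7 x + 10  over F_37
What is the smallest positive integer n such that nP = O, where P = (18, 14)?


Compute successive multiples of P until we hit O:
  1P = (18, 14)
  2P = (0, 26)
  3P = (3, 13)
  4P = (4, 19)
  5P = (24, 4)
  6P = (6, 3)
  7P = (29, 16)
  8P = (20, 26)
  ... (continuing to 46P)
  46P = O

ord(P) = 46


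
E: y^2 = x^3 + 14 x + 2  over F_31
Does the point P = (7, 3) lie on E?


Check whether y^2 = x^3 + 14 x + 2 (mod 31) for (x, y) = (7, 3).
LHS: y^2 = 3^2 mod 31 = 9
RHS: x^3 + 14 x + 2 = 7^3 + 14*7 + 2 mod 31 = 9
LHS = RHS

Yes, on the curve


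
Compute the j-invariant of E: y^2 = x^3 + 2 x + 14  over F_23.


Delta = -16(4 a^3 + 27 b^2) mod 23 = 8
-1728 * (4 a)^3 = -1728 * (4*2)^3 mod 23 = 5
j = 5 * 8^(-1) mod 23 = 15

j = 15 (mod 23)


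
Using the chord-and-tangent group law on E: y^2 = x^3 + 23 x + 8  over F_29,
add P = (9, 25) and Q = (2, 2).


P != Q, so use the chord formula.
s = (y2 - y1) / (x2 - x1) = (6) / (22) mod 29 = 24
x3 = s^2 - x1 - x2 mod 29 = 24^2 - 9 - 2 = 14
y3 = s (x1 - x3) - y1 mod 29 = 24 * (9 - 14) - 25 = 0

P + Q = (14, 0)


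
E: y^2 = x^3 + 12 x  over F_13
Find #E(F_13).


For each x in F_13, count y with y^2 = x^3 + 12 x + 0 mod 13:
  x = 0: RHS = 0, y in [0]  -> 1 point(s)
  x = 1: RHS = 0, y in [0]  -> 1 point(s)
  x = 5: RHS = 3, y in [4, 9]  -> 2 point(s)
  x = 8: RHS = 10, y in [6, 7]  -> 2 point(s)
  x = 12: RHS = 0, y in [0]  -> 1 point(s)
Affine points: 7. Add the point at infinity: total = 8.

#E(F_13) = 8


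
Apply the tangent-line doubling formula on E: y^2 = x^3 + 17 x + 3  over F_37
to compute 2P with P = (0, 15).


Doubling: s = (3 x1^2 + a) / (2 y1)
s = (3*0^2 + 17) / (2*15) mod 37 = 24
x3 = s^2 - 2 x1 mod 37 = 24^2 - 2*0 = 21
y3 = s (x1 - x3) - y1 mod 37 = 24 * (0 - 21) - 15 = 36

2P = (21, 36)


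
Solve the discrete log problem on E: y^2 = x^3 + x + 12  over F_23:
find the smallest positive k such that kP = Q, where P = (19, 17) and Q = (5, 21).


Enumerate multiples of P until we hit Q = (5, 21):
  1P = (19, 17)
  2P = (21, 18)
  3P = (12, 21)
  4P = (5, 21)
Match found at i = 4.

k = 4


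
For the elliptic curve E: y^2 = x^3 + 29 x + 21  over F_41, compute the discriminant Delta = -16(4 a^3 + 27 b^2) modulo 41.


4 a^3 + 27 b^2 = 4*29^3 + 27*21^2 = 97556 + 11907 = 109463
Delta = -16 * (109463) = -1751408
Delta mod 41 = 30

Delta = 30 (mod 41)


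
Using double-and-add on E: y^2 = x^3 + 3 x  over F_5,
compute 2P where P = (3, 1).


k = 2 = 10_2 (binary, LSB first: 01)
Double-and-add from P = (3, 1):
  bit 0 = 0: acc unchanged = O
  bit 1 = 1: acc = O + (4, 4) = (4, 4)

2P = (4, 4)


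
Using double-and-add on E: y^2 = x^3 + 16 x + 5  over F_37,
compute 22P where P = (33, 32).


k = 22 = 10110_2 (binary, LSB first: 01101)
Double-and-add from P = (33, 32):
  bit 0 = 0: acc unchanged = O
  bit 1 = 1: acc = O + (9, 29) = (9, 29)
  bit 2 = 1: acc = (9, 29) + (19, 8) = (16, 19)
  bit 3 = 0: acc unchanged = (16, 19)
  bit 4 = 1: acc = (16, 19) + (31, 10) = (17, 26)

22P = (17, 26)


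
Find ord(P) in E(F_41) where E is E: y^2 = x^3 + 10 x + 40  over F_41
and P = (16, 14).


Compute successive multiples of P until we hit O:
  1P = (16, 14)
  2P = (1, 25)
  3P = (28, 3)
  4P = (34, 23)
  5P = (22, 24)
  6P = (24, 0)
  7P = (22, 17)
  8P = (34, 18)
  ... (continuing to 12P)
  12P = O

ord(P) = 12


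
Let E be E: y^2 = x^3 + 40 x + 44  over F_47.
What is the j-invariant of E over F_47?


Delta = -16(4 a^3 + 27 b^2) mod 47 = 16
-1728 * (4 a)^3 = -1728 * (4*40)^3 mod 47 = 14
j = 14 * 16^(-1) mod 47 = 42

j = 42 (mod 47)


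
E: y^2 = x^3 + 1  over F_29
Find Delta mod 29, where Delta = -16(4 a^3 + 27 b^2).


4 a^3 + 27 b^2 = 4*0^3 + 27*1^2 = 0 + 27 = 27
Delta = -16 * (27) = -432
Delta mod 29 = 3

Delta = 3 (mod 29)


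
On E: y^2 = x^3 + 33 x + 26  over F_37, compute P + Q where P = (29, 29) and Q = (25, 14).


P != Q, so use the chord formula.
s = (y2 - y1) / (x2 - x1) = (22) / (33) mod 37 = 13
x3 = s^2 - x1 - x2 mod 37 = 13^2 - 29 - 25 = 4
y3 = s (x1 - x3) - y1 mod 37 = 13 * (29 - 4) - 29 = 0

P + Q = (4, 0)


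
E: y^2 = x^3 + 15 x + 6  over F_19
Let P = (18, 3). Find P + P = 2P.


Doubling: s = (3 x1^2 + a) / (2 y1)
s = (3*18^2 + 15) / (2*3) mod 19 = 3
x3 = s^2 - 2 x1 mod 19 = 3^2 - 2*18 = 11
y3 = s (x1 - x3) - y1 mod 19 = 3 * (18 - 11) - 3 = 18

2P = (11, 18)


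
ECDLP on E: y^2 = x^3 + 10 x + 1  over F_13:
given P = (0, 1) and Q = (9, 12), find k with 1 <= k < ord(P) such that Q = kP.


Enumerate multiples of P until we hit Q = (9, 12):
  1P = (0, 1)
  2P = (12, 4)
  3P = (10, 3)
  4P = (2, 9)
  5P = (1, 8)
  6P = (9, 1)
  7P = (4, 12)
  8P = (6, 2)
  9P = (11, 8)
  10P = (11, 5)
  11P = (6, 11)
  12P = (4, 1)
  13P = (9, 12)
Match found at i = 13.

k = 13


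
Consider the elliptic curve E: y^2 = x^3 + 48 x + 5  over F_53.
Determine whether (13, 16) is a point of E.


Check whether y^2 = x^3 + 48 x + 5 (mod 53) for (x, y) = (13, 16).
LHS: y^2 = 16^2 mod 53 = 44
RHS: x^3 + 48 x + 5 = 13^3 + 48*13 + 5 mod 53 = 17
LHS != RHS

No, not on the curve


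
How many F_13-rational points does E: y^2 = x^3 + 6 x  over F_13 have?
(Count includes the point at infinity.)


For each x in F_13, count y with y^2 = x^3 + 6 x + 0 mod 13:
  x = 0: RHS = 0, y in [0]  -> 1 point(s)
  x = 4: RHS = 10, y in [6, 7]  -> 2 point(s)
  x = 5: RHS = 12, y in [5, 8]  -> 2 point(s)
  x = 8: RHS = 1, y in [1, 12]  -> 2 point(s)
  x = 9: RHS = 3, y in [4, 9]  -> 2 point(s)
Affine points: 9. Add the point at infinity: total = 10.

#E(F_13) = 10


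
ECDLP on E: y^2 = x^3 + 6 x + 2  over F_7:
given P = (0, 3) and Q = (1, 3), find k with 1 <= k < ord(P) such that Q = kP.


Enumerate multiples of P until we hit Q = (1, 3):
  1P = (0, 3)
  2P = (1, 3)
Match found at i = 2.

k = 2


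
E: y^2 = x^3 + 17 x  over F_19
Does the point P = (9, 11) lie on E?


Check whether y^2 = x^3 + 17 x + 0 (mod 19) for (x, y) = (9, 11).
LHS: y^2 = 11^2 mod 19 = 7
RHS: x^3 + 17 x + 0 = 9^3 + 17*9 + 0 mod 19 = 8
LHS != RHS

No, not on the curve


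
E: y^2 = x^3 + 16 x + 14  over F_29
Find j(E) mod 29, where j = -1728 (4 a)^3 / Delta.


Delta = -16(4 a^3 + 27 b^2) mod 29 = 24
-1728 * (4 a)^3 = -1728 * (4*16)^3 mod 29 = 11
j = 11 * 24^(-1) mod 29 = 21

j = 21 (mod 29)


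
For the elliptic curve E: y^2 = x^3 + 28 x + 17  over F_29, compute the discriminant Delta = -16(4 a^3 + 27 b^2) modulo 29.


4 a^3 + 27 b^2 = 4*28^3 + 27*17^2 = 87808 + 7803 = 95611
Delta = -16 * (95611) = -1529776
Delta mod 29 = 3

Delta = 3 (mod 29)


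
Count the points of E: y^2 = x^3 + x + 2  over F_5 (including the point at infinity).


For each x in F_5, count y with y^2 = x^3 + 1 x + 2 mod 5:
  x = 1: RHS = 4, y in [2, 3]  -> 2 point(s)
  x = 4: RHS = 0, y in [0]  -> 1 point(s)
Affine points: 3. Add the point at infinity: total = 4.

#E(F_5) = 4


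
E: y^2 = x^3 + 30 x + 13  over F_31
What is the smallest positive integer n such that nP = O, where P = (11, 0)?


Compute successive multiples of P until we hit O:
  1P = (11, 0)
  2P = O

ord(P) = 2


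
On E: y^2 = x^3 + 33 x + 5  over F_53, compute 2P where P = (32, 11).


Doubling: s = (3 x1^2 + a) / (2 y1)
s = (3*32^2 + 33) / (2*11) mod 53 = 52
x3 = s^2 - 2 x1 mod 53 = 52^2 - 2*32 = 43
y3 = s (x1 - x3) - y1 mod 53 = 52 * (32 - 43) - 11 = 0

2P = (43, 0)


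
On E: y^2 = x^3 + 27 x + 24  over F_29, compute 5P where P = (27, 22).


k = 5 = 101_2 (binary, LSB first: 101)
Double-and-add from P = (27, 22):
  bit 0 = 1: acc = O + (27, 22) = (27, 22)
  bit 1 = 0: acc unchanged = (27, 22)
  bit 2 = 1: acc = (27, 22) + (27, 22) = (27, 7)

5P = (27, 7)


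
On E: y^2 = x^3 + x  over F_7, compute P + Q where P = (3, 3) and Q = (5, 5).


P != Q, so use the chord formula.
s = (y2 - y1) / (x2 - x1) = (2) / (2) mod 7 = 1
x3 = s^2 - x1 - x2 mod 7 = 1^2 - 3 - 5 = 0
y3 = s (x1 - x3) - y1 mod 7 = 1 * (3 - 0) - 3 = 0

P + Q = (0, 0)


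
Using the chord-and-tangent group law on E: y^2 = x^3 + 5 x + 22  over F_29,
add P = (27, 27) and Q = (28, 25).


P != Q, so use the chord formula.
s = (y2 - y1) / (x2 - x1) = (27) / (1) mod 29 = 27
x3 = s^2 - x1 - x2 mod 29 = 27^2 - 27 - 28 = 7
y3 = s (x1 - x3) - y1 mod 29 = 27 * (27 - 7) - 27 = 20

P + Q = (7, 20)


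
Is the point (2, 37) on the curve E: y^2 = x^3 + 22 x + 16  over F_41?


Check whether y^2 = x^3 + 22 x + 16 (mod 41) for (x, y) = (2, 37).
LHS: y^2 = 37^2 mod 41 = 16
RHS: x^3 + 22 x + 16 = 2^3 + 22*2 + 16 mod 41 = 27
LHS != RHS

No, not on the curve


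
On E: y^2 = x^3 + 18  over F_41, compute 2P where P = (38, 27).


Doubling: s = (3 x1^2 + a) / (2 y1)
s = (3*38^2 + 0) / (2*27) mod 41 = 21
x3 = s^2 - 2 x1 mod 41 = 21^2 - 2*38 = 37
y3 = s (x1 - x3) - y1 mod 41 = 21 * (38 - 37) - 27 = 35

2P = (37, 35)


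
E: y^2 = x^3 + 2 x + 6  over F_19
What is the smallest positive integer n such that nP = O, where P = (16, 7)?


Compute successive multiples of P until we hit O:
  1P = (16, 7)
  2P = (10, 0)
  3P = (16, 12)
  4P = O

ord(P) = 4


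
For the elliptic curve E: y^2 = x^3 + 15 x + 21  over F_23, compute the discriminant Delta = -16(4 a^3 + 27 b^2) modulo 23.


4 a^3 + 27 b^2 = 4*15^3 + 27*21^2 = 13500 + 11907 = 25407
Delta = -16 * (25407) = -406512
Delta mod 23 = 13

Delta = 13 (mod 23)


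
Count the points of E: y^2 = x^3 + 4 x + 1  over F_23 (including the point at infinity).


For each x in F_23, count y with y^2 = x^3 + 4 x + 1 mod 23:
  x = 0: RHS = 1, y in [1, 22]  -> 2 point(s)
  x = 1: RHS = 6, y in [11, 12]  -> 2 point(s)
  x = 4: RHS = 12, y in [9, 14]  -> 2 point(s)
  x = 5: RHS = 8, y in [10, 13]  -> 2 point(s)
  x = 7: RHS = 4, y in [2, 21]  -> 2 point(s)
  x = 8: RHS = 16, y in [4, 19]  -> 2 point(s)
  x = 10: RHS = 6, y in [11, 12]  -> 2 point(s)
  x = 12: RHS = 6, y in [11, 12]  -> 2 point(s)
  x = 14: RHS = 18, y in [8, 15]  -> 2 point(s)
  x = 15: RHS = 9, y in [3, 20]  -> 2 point(s)
  x = 19: RHS = 13, y in [6, 17]  -> 2 point(s)
  x = 20: RHS = 8, y in [10, 13]  -> 2 point(s)
  x = 21: RHS = 8, y in [10, 13]  -> 2 point(s)
Affine points: 26. Add the point at infinity: total = 27.

#E(F_23) = 27


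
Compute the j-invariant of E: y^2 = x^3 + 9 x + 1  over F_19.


Delta = -16(4 a^3 + 27 b^2) mod 19 = 13
-1728 * (4 a)^3 = -1728 * (4*9)^3 mod 19 = 11
j = 11 * 13^(-1) mod 19 = 14

j = 14 (mod 19)


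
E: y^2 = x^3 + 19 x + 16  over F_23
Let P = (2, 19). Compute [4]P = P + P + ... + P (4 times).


k = 4 = 100_2 (binary, LSB first: 001)
Double-and-add from P = (2, 19):
  bit 0 = 0: acc unchanged = O
  bit 1 = 0: acc unchanged = O
  bit 2 = 1: acc = O + (6, 1) = (6, 1)

4P = (6, 1)


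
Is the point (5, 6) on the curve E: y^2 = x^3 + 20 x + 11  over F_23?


Check whether y^2 = x^3 + 20 x + 11 (mod 23) for (x, y) = (5, 6).
LHS: y^2 = 6^2 mod 23 = 13
RHS: x^3 + 20 x + 11 = 5^3 + 20*5 + 11 mod 23 = 6
LHS != RHS

No, not on the curve


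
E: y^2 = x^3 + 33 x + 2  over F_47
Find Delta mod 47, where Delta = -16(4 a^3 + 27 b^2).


4 a^3 + 27 b^2 = 4*33^3 + 27*2^2 = 143748 + 108 = 143856
Delta = -16 * (143856) = -2301696
Delta mod 47 = 35

Delta = 35 (mod 47)


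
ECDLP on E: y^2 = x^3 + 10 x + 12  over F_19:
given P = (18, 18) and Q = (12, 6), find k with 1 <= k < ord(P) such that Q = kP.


Enumerate multiples of P until we hit Q = (12, 6):
  1P = (18, 18)
  2P = (11, 3)
  3P = (7, 11)
  4P = (1, 17)
  5P = (5, 4)
  6P = (12, 6)
Match found at i = 6.

k = 6


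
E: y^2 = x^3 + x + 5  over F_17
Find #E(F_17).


For each x in F_17, count y with y^2 = x^3 + 1 x + 5 mod 17:
  x = 2: RHS = 15, y in [7, 10]  -> 2 point(s)
  x = 3: RHS = 1, y in [1, 16]  -> 2 point(s)
  x = 5: RHS = 16, y in [4, 13]  -> 2 point(s)
  x = 7: RHS = 15, y in [7, 10]  -> 2 point(s)
  x = 8: RHS = 15, y in [7, 10]  -> 2 point(s)
  x = 11: RHS = 4, y in [2, 15]  -> 2 point(s)
  x = 14: RHS = 9, y in [3, 14]  -> 2 point(s)
Affine points: 14. Add the point at infinity: total = 15.

#E(F_17) = 15


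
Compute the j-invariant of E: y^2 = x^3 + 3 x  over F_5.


Delta = -16(4 a^3 + 27 b^2) mod 5 = 2
-1728 * (4 a)^3 = -1728 * (4*3)^3 mod 5 = 1
j = 1 * 2^(-1) mod 5 = 3

j = 3 (mod 5)


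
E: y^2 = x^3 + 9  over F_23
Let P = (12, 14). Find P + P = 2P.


Doubling: s = (3 x1^2 + a) / (2 y1)
s = (3*12^2 + 0) / (2*14) mod 23 = 22
x3 = s^2 - 2 x1 mod 23 = 22^2 - 2*12 = 0
y3 = s (x1 - x3) - y1 mod 23 = 22 * (12 - 0) - 14 = 20

2P = (0, 20)


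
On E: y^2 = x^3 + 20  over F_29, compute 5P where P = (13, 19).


k = 5 = 101_2 (binary, LSB first: 101)
Double-and-add from P = (13, 19):
  bit 0 = 1: acc = O + (13, 19) = (13, 19)
  bit 1 = 0: acc unchanged = (13, 19)
  bit 2 = 1: acc = (13, 19) + (18, 20) = (5, 0)

5P = (5, 0)


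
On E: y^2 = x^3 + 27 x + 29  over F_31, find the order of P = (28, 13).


Compute successive multiples of P until we hit O:
  1P = (28, 13)
  2P = (16, 0)
  3P = (28, 18)
  4P = O

ord(P) = 4


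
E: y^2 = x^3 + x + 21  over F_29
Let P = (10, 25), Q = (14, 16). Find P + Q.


P != Q, so use the chord formula.
s = (y2 - y1) / (x2 - x1) = (20) / (4) mod 29 = 5
x3 = s^2 - x1 - x2 mod 29 = 5^2 - 10 - 14 = 1
y3 = s (x1 - x3) - y1 mod 29 = 5 * (10 - 1) - 25 = 20

P + Q = (1, 20)


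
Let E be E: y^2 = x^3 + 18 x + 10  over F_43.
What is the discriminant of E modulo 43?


4 a^3 + 27 b^2 = 4*18^3 + 27*10^2 = 23328 + 2700 = 26028
Delta = -16 * (26028) = -416448
Delta mod 43 = 7

Delta = 7 (mod 43)


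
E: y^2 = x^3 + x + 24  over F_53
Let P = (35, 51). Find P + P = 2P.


Doubling: s = (3 x1^2 + a) / (2 y1)
s = (3*35^2 + 1) / (2*51) mod 53 = 35
x3 = s^2 - 2 x1 mod 53 = 35^2 - 2*35 = 42
y3 = s (x1 - x3) - y1 mod 53 = 35 * (35 - 42) - 51 = 22

2P = (42, 22)


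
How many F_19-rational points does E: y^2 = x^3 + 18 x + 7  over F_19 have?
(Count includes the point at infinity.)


For each x in F_19, count y with y^2 = x^3 + 18 x + 7 mod 19:
  x = 0: RHS = 7, y in [8, 11]  -> 2 point(s)
  x = 1: RHS = 7, y in [8, 11]  -> 2 point(s)
  x = 7: RHS = 1, y in [1, 18]  -> 2 point(s)
  x = 8: RHS = 17, y in [6, 13]  -> 2 point(s)
  x = 9: RHS = 5, y in [9, 10]  -> 2 point(s)
  x = 10: RHS = 9, y in [3, 16]  -> 2 point(s)
  x = 11: RHS = 16, y in [4, 15]  -> 2 point(s)
  x = 13: RHS = 6, y in [5, 14]  -> 2 point(s)
  x = 14: RHS = 1, y in [1, 18]  -> 2 point(s)
  x = 15: RHS = 4, y in [2, 17]  -> 2 point(s)
  x = 17: RHS = 1, y in [1, 18]  -> 2 point(s)
  x = 18: RHS = 7, y in [8, 11]  -> 2 point(s)
Affine points: 24. Add the point at infinity: total = 25.

#E(F_19) = 25


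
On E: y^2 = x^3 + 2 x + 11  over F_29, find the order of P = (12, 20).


Compute successive multiples of P until we hit O:
  1P = (12, 20)
  2P = (11, 1)
  3P = (19, 21)
  4P = (14, 17)
  5P = (27, 17)
  6P = (26, 6)
  7P = (21, 18)
  8P = (5, 1)
  ... (continuing to 35P)
  35P = O

ord(P) = 35


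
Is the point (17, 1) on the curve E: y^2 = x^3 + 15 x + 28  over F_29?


Check whether y^2 = x^3 + 15 x + 28 (mod 29) for (x, y) = (17, 1).
LHS: y^2 = 1^2 mod 29 = 1
RHS: x^3 + 15 x + 28 = 17^3 + 15*17 + 28 mod 29 = 5
LHS != RHS

No, not on the curve


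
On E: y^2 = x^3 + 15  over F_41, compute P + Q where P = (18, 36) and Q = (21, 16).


P != Q, so use the chord formula.
s = (y2 - y1) / (x2 - x1) = (21) / (3) mod 41 = 7
x3 = s^2 - x1 - x2 mod 41 = 7^2 - 18 - 21 = 10
y3 = s (x1 - x3) - y1 mod 41 = 7 * (18 - 10) - 36 = 20

P + Q = (10, 20)


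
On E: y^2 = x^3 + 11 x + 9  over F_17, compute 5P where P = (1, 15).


k = 5 = 101_2 (binary, LSB first: 101)
Double-and-add from P = (1, 15):
  bit 0 = 1: acc = O + (1, 15) = (1, 15)
  bit 1 = 0: acc unchanged = (1, 15)
  bit 2 = 1: acc = (1, 15) + (5, 6) = (15, 8)

5P = (15, 8)


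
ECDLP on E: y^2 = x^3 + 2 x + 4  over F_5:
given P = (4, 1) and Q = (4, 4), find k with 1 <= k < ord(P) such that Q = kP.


Enumerate multiples of P until we hit Q = (4, 4):
  1P = (4, 1)
  2P = (2, 4)
  3P = (0, 3)
  4P = (0, 2)
  5P = (2, 1)
  6P = (4, 4)
Match found at i = 6.

k = 6


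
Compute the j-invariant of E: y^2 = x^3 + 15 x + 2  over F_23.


Delta = -16(4 a^3 + 27 b^2) mod 23 = 13
-1728 * (4 a)^3 = -1728 * (4*15)^3 mod 23 = 2
j = 2 * 13^(-1) mod 23 = 9

j = 9 (mod 23)


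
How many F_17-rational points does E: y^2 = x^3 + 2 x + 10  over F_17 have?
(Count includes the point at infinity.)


For each x in F_17, count y with y^2 = x^3 + 2 x + 10 mod 17:
  x = 1: RHS = 13, y in [8, 9]  -> 2 point(s)
  x = 3: RHS = 9, y in [3, 14]  -> 2 point(s)
  x = 5: RHS = 9, y in [3, 14]  -> 2 point(s)
  x = 6: RHS = 0, y in [0]  -> 1 point(s)
  x = 9: RHS = 9, y in [3, 14]  -> 2 point(s)
  x = 15: RHS = 15, y in [7, 10]  -> 2 point(s)
Affine points: 11. Add the point at infinity: total = 12.

#E(F_17) = 12


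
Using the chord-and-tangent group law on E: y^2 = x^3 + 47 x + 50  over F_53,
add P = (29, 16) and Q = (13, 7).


P != Q, so use the chord formula.
s = (y2 - y1) / (x2 - x1) = (44) / (37) mod 53 = 37
x3 = s^2 - x1 - x2 mod 53 = 37^2 - 29 - 13 = 2
y3 = s (x1 - x3) - y1 mod 53 = 37 * (29 - 2) - 16 = 29

P + Q = (2, 29)


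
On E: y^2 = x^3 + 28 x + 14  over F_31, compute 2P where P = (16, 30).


Doubling: s = (3 x1^2 + a) / (2 y1)
s = (3*16^2 + 28) / (2*30) mod 31 = 5
x3 = s^2 - 2 x1 mod 31 = 5^2 - 2*16 = 24
y3 = s (x1 - x3) - y1 mod 31 = 5 * (16 - 24) - 30 = 23

2P = (24, 23)


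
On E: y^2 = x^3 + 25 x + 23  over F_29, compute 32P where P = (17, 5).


k = 32 = 100000_2 (binary, LSB first: 000001)
Double-and-add from P = (17, 5):
  bit 0 = 0: acc unchanged = O
  bit 1 = 0: acc unchanged = O
  bit 2 = 0: acc unchanged = O
  bit 3 = 0: acc unchanged = O
  bit 4 = 0: acc unchanged = O
  bit 5 = 1: acc = O + (17, 24) = (17, 24)

32P = (17, 24)


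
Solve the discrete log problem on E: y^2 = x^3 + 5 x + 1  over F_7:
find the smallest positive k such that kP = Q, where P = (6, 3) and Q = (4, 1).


Enumerate multiples of P until we hit Q = (4, 1):
  1P = (6, 3)
  2P = (3, 1)
  3P = (0, 1)
  4P = (5, 2)
  5P = (4, 6)
  6P = (1, 0)
  7P = (4, 1)
Match found at i = 7.

k = 7


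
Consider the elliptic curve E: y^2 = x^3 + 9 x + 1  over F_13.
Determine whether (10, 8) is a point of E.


Check whether y^2 = x^3 + 9 x + 1 (mod 13) for (x, y) = (10, 8).
LHS: y^2 = 8^2 mod 13 = 12
RHS: x^3 + 9 x + 1 = 10^3 + 9*10 + 1 mod 13 = 12
LHS = RHS

Yes, on the curve


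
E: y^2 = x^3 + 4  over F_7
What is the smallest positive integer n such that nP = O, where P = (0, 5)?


Compute successive multiples of P until we hit O:
  1P = (0, 5)
  2P = (0, 2)
  3P = O

ord(P) = 3


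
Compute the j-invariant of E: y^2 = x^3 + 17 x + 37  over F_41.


Delta = -16(4 a^3 + 27 b^2) mod 41 = 14
-1728 * (4 a)^3 = -1728 * (4*17)^3 mod 41 = 23
j = 23 * 14^(-1) mod 41 = 28

j = 28 (mod 41)


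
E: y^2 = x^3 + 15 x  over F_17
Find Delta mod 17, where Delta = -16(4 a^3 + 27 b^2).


4 a^3 + 27 b^2 = 4*15^3 + 27*0^2 = 13500 + 0 = 13500
Delta = -16 * (13500) = -216000
Delta mod 17 = 2

Delta = 2 (mod 17)


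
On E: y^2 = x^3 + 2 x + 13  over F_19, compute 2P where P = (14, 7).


Doubling: s = (3 x1^2 + a) / (2 y1)
s = (3*14^2 + 2) / (2*7) mod 19 = 15
x3 = s^2 - 2 x1 mod 19 = 15^2 - 2*14 = 7
y3 = s (x1 - x3) - y1 mod 19 = 15 * (14 - 7) - 7 = 3

2P = (7, 3)


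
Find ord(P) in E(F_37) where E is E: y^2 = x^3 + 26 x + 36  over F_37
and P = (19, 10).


Compute successive multiples of P until we hit O:
  1P = (19, 10)
  2P = (20, 3)
  3P = (10, 1)
  4P = (9, 0)
  5P = (10, 36)
  6P = (20, 34)
  7P = (19, 27)
  8P = O

ord(P) = 8


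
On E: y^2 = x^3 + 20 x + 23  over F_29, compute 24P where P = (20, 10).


k = 24 = 11000_2 (binary, LSB first: 00011)
Double-and-add from P = (20, 10):
  bit 0 = 0: acc unchanged = O
  bit 1 = 0: acc unchanged = O
  bit 2 = 0: acc unchanged = O
  bit 3 = 1: acc = O + (25, 16) = (25, 16)
  bit 4 = 1: acc = (25, 16) + (3, 9) = (2, 19)

24P = (2, 19)


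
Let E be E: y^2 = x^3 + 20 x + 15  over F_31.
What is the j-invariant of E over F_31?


Delta = -16(4 a^3 + 27 b^2) mod 31 = 12
-1728 * (4 a)^3 = -1728 * (4*20)^3 mod 31 = 1
j = 1 * 12^(-1) mod 31 = 13

j = 13 (mod 31)


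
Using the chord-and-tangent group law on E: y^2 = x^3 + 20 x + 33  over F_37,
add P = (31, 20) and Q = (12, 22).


P != Q, so use the chord formula.
s = (y2 - y1) / (x2 - x1) = (2) / (18) mod 37 = 33
x3 = s^2 - x1 - x2 mod 37 = 33^2 - 31 - 12 = 10
y3 = s (x1 - x3) - y1 mod 37 = 33 * (31 - 10) - 20 = 7

P + Q = (10, 7)


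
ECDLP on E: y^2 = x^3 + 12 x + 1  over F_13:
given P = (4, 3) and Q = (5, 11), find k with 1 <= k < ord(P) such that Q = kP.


Enumerate multiples of P until we hit Q = (5, 11):
  1P = (4, 3)
  2P = (1, 1)
  3P = (7, 8)
  4P = (12, 1)
  5P = (6, 4)
  6P = (0, 12)
  7P = (10, 4)
  8P = (3, 8)
  9P = (5, 2)
  10P = (5, 11)
Match found at i = 10.

k = 10


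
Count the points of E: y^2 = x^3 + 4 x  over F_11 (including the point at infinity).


For each x in F_11, count y with y^2 = x^3 + 4 x + 0 mod 11:
  x = 0: RHS = 0, y in [0]  -> 1 point(s)
  x = 1: RHS = 5, y in [4, 7]  -> 2 point(s)
  x = 2: RHS = 5, y in [4, 7]  -> 2 point(s)
  x = 4: RHS = 3, y in [5, 6]  -> 2 point(s)
  x = 6: RHS = 9, y in [3, 8]  -> 2 point(s)
  x = 8: RHS = 5, y in [4, 7]  -> 2 point(s)
Affine points: 11. Add the point at infinity: total = 12.

#E(F_11) = 12


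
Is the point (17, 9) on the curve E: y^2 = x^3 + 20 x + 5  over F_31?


Check whether y^2 = x^3 + 20 x + 5 (mod 31) for (x, y) = (17, 9).
LHS: y^2 = 9^2 mod 31 = 19
RHS: x^3 + 20 x + 5 = 17^3 + 20*17 + 5 mod 31 = 19
LHS = RHS

Yes, on the curve


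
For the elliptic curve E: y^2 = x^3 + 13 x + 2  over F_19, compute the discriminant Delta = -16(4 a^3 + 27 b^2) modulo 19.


4 a^3 + 27 b^2 = 4*13^3 + 27*2^2 = 8788 + 108 = 8896
Delta = -16 * (8896) = -142336
Delta mod 19 = 12

Delta = 12 (mod 19)


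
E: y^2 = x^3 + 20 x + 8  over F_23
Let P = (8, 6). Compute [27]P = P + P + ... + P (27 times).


k = 27 = 11011_2 (binary, LSB first: 11011)
Double-and-add from P = (8, 6):
  bit 0 = 1: acc = O + (8, 6) = (8, 6)
  bit 1 = 1: acc = (8, 6) + (15, 16) = (18, 6)
  bit 2 = 0: acc unchanged = (18, 6)
  bit 3 = 1: acc = (18, 6) + (10, 9) = (7, 10)
  bit 4 = 1: acc = (7, 10) + (5, 16) = (20, 6)

27P = (20, 6)


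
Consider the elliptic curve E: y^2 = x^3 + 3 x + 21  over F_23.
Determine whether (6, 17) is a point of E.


Check whether y^2 = x^3 + 3 x + 21 (mod 23) for (x, y) = (6, 17).
LHS: y^2 = 17^2 mod 23 = 13
RHS: x^3 + 3 x + 21 = 6^3 + 3*6 + 21 mod 23 = 2
LHS != RHS

No, not on the curve


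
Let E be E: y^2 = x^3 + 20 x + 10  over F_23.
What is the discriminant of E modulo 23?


4 a^3 + 27 b^2 = 4*20^3 + 27*10^2 = 32000 + 2700 = 34700
Delta = -16 * (34700) = -555200
Delta mod 23 = 20

Delta = 20 (mod 23)


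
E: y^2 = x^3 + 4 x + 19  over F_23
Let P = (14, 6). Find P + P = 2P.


Doubling: s = (3 x1^2 + a) / (2 y1)
s = (3*14^2 + 4) / (2*6) mod 23 = 11
x3 = s^2 - 2 x1 mod 23 = 11^2 - 2*14 = 1
y3 = s (x1 - x3) - y1 mod 23 = 11 * (14 - 1) - 6 = 22

2P = (1, 22)


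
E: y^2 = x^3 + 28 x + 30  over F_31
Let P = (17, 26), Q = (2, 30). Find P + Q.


P != Q, so use the chord formula.
s = (y2 - y1) / (x2 - x1) = (4) / (16) mod 31 = 8
x3 = s^2 - x1 - x2 mod 31 = 8^2 - 17 - 2 = 14
y3 = s (x1 - x3) - y1 mod 31 = 8 * (17 - 14) - 26 = 29

P + Q = (14, 29)


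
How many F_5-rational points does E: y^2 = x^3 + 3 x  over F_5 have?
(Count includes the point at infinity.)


For each x in F_5, count y with y^2 = x^3 + 3 x + 0 mod 5:
  x = 0: RHS = 0, y in [0]  -> 1 point(s)
  x = 1: RHS = 4, y in [2, 3]  -> 2 point(s)
  x = 2: RHS = 4, y in [2, 3]  -> 2 point(s)
  x = 3: RHS = 1, y in [1, 4]  -> 2 point(s)
  x = 4: RHS = 1, y in [1, 4]  -> 2 point(s)
Affine points: 9. Add the point at infinity: total = 10.

#E(F_5) = 10


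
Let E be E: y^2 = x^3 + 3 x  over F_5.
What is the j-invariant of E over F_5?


Delta = -16(4 a^3 + 27 b^2) mod 5 = 2
-1728 * (4 a)^3 = -1728 * (4*3)^3 mod 5 = 1
j = 1 * 2^(-1) mod 5 = 3

j = 3 (mod 5)


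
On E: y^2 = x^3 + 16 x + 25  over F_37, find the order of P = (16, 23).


Compute successive multiples of P until we hit O:
  1P = (16, 23)
  2P = (12, 13)
  3P = (6, 2)
  4P = (22, 31)
  5P = (9, 11)
  6P = (24, 32)
  7P = (0, 32)
  8P = (31, 34)
  ... (continuing to 41P)
  41P = O

ord(P) = 41


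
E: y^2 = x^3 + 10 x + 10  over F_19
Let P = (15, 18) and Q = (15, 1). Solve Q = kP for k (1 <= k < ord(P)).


Enumerate multiples of P until we hit Q = (15, 1):
  1P = (15, 18)
  2P = (13, 0)
  3P = (15, 1)
Match found at i = 3.

k = 3


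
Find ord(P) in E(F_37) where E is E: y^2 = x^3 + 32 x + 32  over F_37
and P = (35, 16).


Compute successive multiples of P until we hit O:
  1P = (35, 16)
  2P = (3, 28)
  3P = (24, 3)
  4P = (6, 25)
  5P = (36, 6)
  6P = (29, 35)
  7P = (19, 32)
  8P = (21, 7)
  ... (continuing to 31P)
  31P = O

ord(P) = 31


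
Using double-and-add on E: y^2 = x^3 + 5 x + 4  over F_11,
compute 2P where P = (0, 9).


k = 2 = 10_2 (binary, LSB first: 01)
Double-and-add from P = (0, 9):
  bit 0 = 0: acc unchanged = O
  bit 1 = 1: acc = O + (5, 0) = (5, 0)

2P = (5, 0)


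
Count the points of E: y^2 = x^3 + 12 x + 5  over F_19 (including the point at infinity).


For each x in F_19, count y with y^2 = x^3 + 12 x + 5 mod 19:
  x = 0: RHS = 5, y in [9, 10]  -> 2 point(s)
  x = 3: RHS = 11, y in [7, 12]  -> 2 point(s)
  x = 5: RHS = 0, y in [0]  -> 1 point(s)
  x = 8: RHS = 5, y in [9, 10]  -> 2 point(s)
  x = 9: RHS = 6, y in [5, 14]  -> 2 point(s)
  x = 10: RHS = 4, y in [2, 17]  -> 2 point(s)
  x = 11: RHS = 5, y in [9, 10]  -> 2 point(s)
  x = 15: RHS = 7, y in [8, 11]  -> 2 point(s)
  x = 17: RHS = 11, y in [7, 12]  -> 2 point(s)
  x = 18: RHS = 11, y in [7, 12]  -> 2 point(s)
Affine points: 19. Add the point at infinity: total = 20.

#E(F_19) = 20


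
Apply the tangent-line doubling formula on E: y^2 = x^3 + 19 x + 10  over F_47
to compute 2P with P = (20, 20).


Doubling: s = (3 x1^2 + a) / (2 y1)
s = (3*20^2 + 19) / (2*20) mod 47 = 34
x3 = s^2 - 2 x1 mod 47 = 34^2 - 2*20 = 35
y3 = s (x1 - x3) - y1 mod 47 = 34 * (20 - 35) - 20 = 34

2P = (35, 34)


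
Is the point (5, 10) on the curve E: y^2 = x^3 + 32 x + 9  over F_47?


Check whether y^2 = x^3 + 32 x + 9 (mod 47) for (x, y) = (5, 10).
LHS: y^2 = 10^2 mod 47 = 6
RHS: x^3 + 32 x + 9 = 5^3 + 32*5 + 9 mod 47 = 12
LHS != RHS

No, not on the curve


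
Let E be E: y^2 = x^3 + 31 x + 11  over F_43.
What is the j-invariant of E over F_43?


Delta = -16(4 a^3 + 27 b^2) mod 43 = 12
-1728 * (4 a)^3 = -1728 * (4*31)^3 mod 43 = 11
j = 11 * 12^(-1) mod 43 = 26

j = 26 (mod 43)


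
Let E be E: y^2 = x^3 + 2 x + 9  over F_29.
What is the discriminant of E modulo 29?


4 a^3 + 27 b^2 = 4*2^3 + 27*9^2 = 32 + 2187 = 2219
Delta = -16 * (2219) = -35504
Delta mod 29 = 21

Delta = 21 (mod 29)


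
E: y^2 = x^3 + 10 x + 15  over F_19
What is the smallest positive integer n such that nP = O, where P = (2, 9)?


Compute successive multiples of P until we hit O:
  1P = (2, 9)
  2P = (5, 0)
  3P = (2, 10)
  4P = O

ord(P) = 4


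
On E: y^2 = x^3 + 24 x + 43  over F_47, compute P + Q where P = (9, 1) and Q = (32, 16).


P != Q, so use the chord formula.
s = (y2 - y1) / (x2 - x1) = (15) / (23) mod 47 = 17
x3 = s^2 - x1 - x2 mod 47 = 17^2 - 9 - 32 = 13
y3 = s (x1 - x3) - y1 mod 47 = 17 * (9 - 13) - 1 = 25

P + Q = (13, 25)


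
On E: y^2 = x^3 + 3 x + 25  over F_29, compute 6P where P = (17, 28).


k = 6 = 110_2 (binary, LSB first: 011)
Double-and-add from P = (17, 28):
  bit 0 = 0: acc unchanged = O
  bit 1 = 1: acc = O + (24, 1) = (24, 1)
  bit 2 = 1: acc = (24, 1) + (23, 9) = (17, 1)

6P = (17, 1)


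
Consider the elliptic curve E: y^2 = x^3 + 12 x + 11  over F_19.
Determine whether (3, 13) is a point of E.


Check whether y^2 = x^3 + 12 x + 11 (mod 19) for (x, y) = (3, 13).
LHS: y^2 = 13^2 mod 19 = 17
RHS: x^3 + 12 x + 11 = 3^3 + 12*3 + 11 mod 19 = 17
LHS = RHS

Yes, on the curve


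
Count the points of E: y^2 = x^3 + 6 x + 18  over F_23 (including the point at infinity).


For each x in F_23, count y with y^2 = x^3 + 6 x + 18 mod 23:
  x = 0: RHS = 18, y in [8, 15]  -> 2 point(s)
  x = 1: RHS = 2, y in [5, 18]  -> 2 point(s)
  x = 5: RHS = 12, y in [9, 14]  -> 2 point(s)
  x = 7: RHS = 12, y in [9, 14]  -> 2 point(s)
  x = 8: RHS = 3, y in [7, 16]  -> 2 point(s)
  x = 11: RHS = 12, y in [9, 14]  -> 2 point(s)
  x = 12: RHS = 1, y in [1, 22]  -> 2 point(s)
  x = 13: RHS = 16, y in [4, 19]  -> 2 point(s)
  x = 16: RHS = 1, y in [1, 22]  -> 2 point(s)
  x = 18: RHS = 1, y in [1, 22]  -> 2 point(s)
Affine points: 20. Add the point at infinity: total = 21.

#E(F_23) = 21


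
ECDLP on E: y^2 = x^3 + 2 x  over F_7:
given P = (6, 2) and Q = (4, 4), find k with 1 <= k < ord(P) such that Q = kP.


Enumerate multiples of P until we hit Q = (4, 4):
  1P = (6, 2)
  2P = (4, 4)
Match found at i = 2.

k = 2


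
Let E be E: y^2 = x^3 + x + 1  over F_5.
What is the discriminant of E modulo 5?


4 a^3 + 27 b^2 = 4*1^3 + 27*1^2 = 4 + 27 = 31
Delta = -16 * (31) = -496
Delta mod 5 = 4

Delta = 4 (mod 5)


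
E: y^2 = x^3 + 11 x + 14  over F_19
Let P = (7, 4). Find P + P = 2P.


Doubling: s = (3 x1^2 + a) / (2 y1)
s = (3*7^2 + 11) / (2*4) mod 19 = 15
x3 = s^2 - 2 x1 mod 19 = 15^2 - 2*7 = 2
y3 = s (x1 - x3) - y1 mod 19 = 15 * (7 - 2) - 4 = 14

2P = (2, 14)


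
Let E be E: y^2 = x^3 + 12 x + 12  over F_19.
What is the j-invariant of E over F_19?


Delta = -16(4 a^3 + 27 b^2) mod 19 = 5
-1728 * (4 a)^3 = -1728 * (4*12)^3 mod 19 = 12
j = 12 * 5^(-1) mod 19 = 10

j = 10 (mod 19)


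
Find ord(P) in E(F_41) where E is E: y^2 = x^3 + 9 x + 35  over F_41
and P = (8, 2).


Compute successive multiples of P until we hit O:
  1P = (8, 2)
  2P = (26, 16)
  3P = (40, 5)
  4P = (25, 31)
  5P = (39, 3)
  6P = (10, 31)
  7P = (18, 17)
  8P = (7, 20)
  ... (continuing to 36P)
  36P = O

ord(P) = 36


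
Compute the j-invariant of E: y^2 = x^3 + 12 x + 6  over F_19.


Delta = -16(4 a^3 + 27 b^2) mod 19 = 16
-1728 * (4 a)^3 = -1728 * (4*12)^3 mod 19 = 12
j = 12 * 16^(-1) mod 19 = 15

j = 15 (mod 19)


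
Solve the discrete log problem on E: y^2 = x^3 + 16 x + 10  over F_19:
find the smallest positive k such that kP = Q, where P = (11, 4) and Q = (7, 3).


Enumerate multiples of P until we hit Q = (7, 3):
  1P = (11, 4)
  2P = (8, 17)
  3P = (4, 10)
  4P = (9, 16)
  5P = (16, 7)
  6P = (3, 16)
  7P = (12, 7)
  8P = (5, 14)
  9P = (10, 7)
  10P = (7, 3)
Match found at i = 10.

k = 10


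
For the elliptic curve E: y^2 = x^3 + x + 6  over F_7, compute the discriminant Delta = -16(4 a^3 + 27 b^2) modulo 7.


4 a^3 + 27 b^2 = 4*1^3 + 27*6^2 = 4 + 972 = 976
Delta = -16 * (976) = -15616
Delta mod 7 = 1

Delta = 1 (mod 7)


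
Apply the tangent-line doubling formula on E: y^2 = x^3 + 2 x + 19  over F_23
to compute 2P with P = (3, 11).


Doubling: s = (3 x1^2 + a) / (2 y1)
s = (3*3^2 + 2) / (2*11) mod 23 = 17
x3 = s^2 - 2 x1 mod 23 = 17^2 - 2*3 = 7
y3 = s (x1 - x3) - y1 mod 23 = 17 * (3 - 7) - 11 = 13

2P = (7, 13)


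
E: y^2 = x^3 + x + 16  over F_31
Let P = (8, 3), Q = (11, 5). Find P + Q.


P != Q, so use the chord formula.
s = (y2 - y1) / (x2 - x1) = (2) / (3) mod 31 = 11
x3 = s^2 - x1 - x2 mod 31 = 11^2 - 8 - 11 = 9
y3 = s (x1 - x3) - y1 mod 31 = 11 * (8 - 9) - 3 = 17

P + Q = (9, 17)


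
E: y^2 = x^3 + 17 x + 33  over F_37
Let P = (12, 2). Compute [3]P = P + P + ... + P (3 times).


k = 3 = 11_2 (binary, LSB first: 11)
Double-and-add from P = (12, 2):
  bit 0 = 1: acc = O + (12, 2) = (12, 2)
  bit 1 = 1: acc = (12, 2) + (3, 0) = (12, 35)

3P = (12, 35)


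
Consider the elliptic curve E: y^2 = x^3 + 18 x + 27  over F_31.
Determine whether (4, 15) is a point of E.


Check whether y^2 = x^3 + 18 x + 27 (mod 31) for (x, y) = (4, 15).
LHS: y^2 = 15^2 mod 31 = 8
RHS: x^3 + 18 x + 27 = 4^3 + 18*4 + 27 mod 31 = 8
LHS = RHS

Yes, on the curve


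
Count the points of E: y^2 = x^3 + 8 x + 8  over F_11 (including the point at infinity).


For each x in F_11, count y with y^2 = x^3 + 8 x + 8 mod 11:
  x = 3: RHS = 4, y in [2, 9]  -> 2 point(s)
  x = 4: RHS = 5, y in [4, 7]  -> 2 point(s)
  x = 7: RHS = 0, y in [0]  -> 1 point(s)
  x = 8: RHS = 1, y in [1, 10]  -> 2 point(s)
Affine points: 7. Add the point at infinity: total = 8.

#E(F_11) = 8


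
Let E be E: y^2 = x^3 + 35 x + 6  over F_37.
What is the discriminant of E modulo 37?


4 a^3 + 27 b^2 = 4*35^3 + 27*6^2 = 171500 + 972 = 172472
Delta = -16 * (172472) = -2759552
Delta mod 37 = 19

Delta = 19 (mod 37)


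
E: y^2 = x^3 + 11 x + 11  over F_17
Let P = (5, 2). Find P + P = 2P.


Doubling: s = (3 x1^2 + a) / (2 y1)
s = (3*5^2 + 11) / (2*2) mod 17 = 13
x3 = s^2 - 2 x1 mod 17 = 13^2 - 2*5 = 6
y3 = s (x1 - x3) - y1 mod 17 = 13 * (5 - 6) - 2 = 2

2P = (6, 2)


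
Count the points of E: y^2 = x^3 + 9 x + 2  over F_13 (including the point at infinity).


For each x in F_13, count y with y^2 = x^3 + 9 x + 2 mod 13:
  x = 1: RHS = 12, y in [5, 8]  -> 2 point(s)
  x = 3: RHS = 4, y in [2, 11]  -> 2 point(s)
  x = 5: RHS = 3, y in [4, 9]  -> 2 point(s)
  x = 6: RHS = 12, y in [5, 8]  -> 2 point(s)
  x = 8: RHS = 1, y in [1, 12]  -> 2 point(s)
  x = 10: RHS = 0, y in [0]  -> 1 point(s)
Affine points: 11. Add the point at infinity: total = 12.

#E(F_13) = 12


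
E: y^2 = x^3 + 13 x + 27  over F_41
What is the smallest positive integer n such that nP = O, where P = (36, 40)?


Compute successive multiples of P until we hit O:
  1P = (36, 40)
  2P = (19, 32)
  3P = (18, 36)
  4P = (24, 31)
  5P = (20, 13)
  6P = (21, 34)
  7P = (35, 26)
  8P = (2, 26)
  ... (continuing to 40P)
  40P = O

ord(P) = 40


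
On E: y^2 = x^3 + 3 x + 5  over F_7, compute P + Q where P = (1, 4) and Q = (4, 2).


P != Q, so use the chord formula.
s = (y2 - y1) / (x2 - x1) = (5) / (3) mod 7 = 4
x3 = s^2 - x1 - x2 mod 7 = 4^2 - 1 - 4 = 4
y3 = s (x1 - x3) - y1 mod 7 = 4 * (1 - 4) - 4 = 5

P + Q = (4, 5)


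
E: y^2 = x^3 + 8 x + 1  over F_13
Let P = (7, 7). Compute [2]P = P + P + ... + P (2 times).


k = 2 = 10_2 (binary, LSB first: 01)
Double-and-add from P = (7, 7):
  bit 0 = 0: acc unchanged = O
  bit 1 = 1: acc = O + (0, 12) = (0, 12)

2P = (0, 12)


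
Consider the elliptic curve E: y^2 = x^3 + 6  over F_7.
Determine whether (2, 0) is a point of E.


Check whether y^2 = x^3 + 0 x + 6 (mod 7) for (x, y) = (2, 0).
LHS: y^2 = 0^2 mod 7 = 0
RHS: x^3 + 0 x + 6 = 2^3 + 0*2 + 6 mod 7 = 0
LHS = RHS

Yes, on the curve


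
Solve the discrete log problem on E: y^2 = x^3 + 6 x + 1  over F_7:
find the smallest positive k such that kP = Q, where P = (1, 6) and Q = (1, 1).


Enumerate multiples of P until we hit Q = (1, 1):
  1P = (1, 6)
  2P = (6, 6)
  3P = (0, 1)
  4P = (3, 5)
  5P = (5, 3)
  6P = (2, 0)
  7P = (5, 4)
  8P = (3, 2)
  9P = (0, 6)
  10P = (6, 1)
  11P = (1, 1)
Match found at i = 11.

k = 11


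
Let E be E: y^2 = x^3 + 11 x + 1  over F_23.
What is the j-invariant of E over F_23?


Delta = -16(4 a^3 + 27 b^2) mod 23 = 13
-1728 * (4 a)^3 = -1728 * (4*11)^3 mod 23 = 1
j = 1 * 13^(-1) mod 23 = 16

j = 16 (mod 23)


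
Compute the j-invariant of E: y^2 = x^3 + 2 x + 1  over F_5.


Delta = -16(4 a^3 + 27 b^2) mod 5 = 1
-1728 * (4 a)^3 = -1728 * (4*2)^3 mod 5 = 4
j = 4 * 1^(-1) mod 5 = 4

j = 4 (mod 5)


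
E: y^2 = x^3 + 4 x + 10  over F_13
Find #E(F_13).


For each x in F_13, count y with y^2 = x^3 + 4 x + 10 mod 13:
  x = 0: RHS = 10, y in [6, 7]  -> 2 point(s)
  x = 2: RHS = 0, y in [0]  -> 1 point(s)
  x = 3: RHS = 10, y in [6, 7]  -> 2 point(s)
  x = 4: RHS = 12, y in [5, 8]  -> 2 point(s)
  x = 5: RHS = 12, y in [5, 8]  -> 2 point(s)
  x = 6: RHS = 3, y in [4, 9]  -> 2 point(s)
  x = 7: RHS = 4, y in [2, 11]  -> 2 point(s)
  x = 10: RHS = 10, y in [6, 7]  -> 2 point(s)
Affine points: 15. Add the point at infinity: total = 16.

#E(F_13) = 16


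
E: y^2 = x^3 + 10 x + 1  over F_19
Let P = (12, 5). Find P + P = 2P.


Doubling: s = (3 x1^2 + a) / (2 y1)
s = (3*12^2 + 10) / (2*5) mod 19 = 10
x3 = s^2 - 2 x1 mod 19 = 10^2 - 2*12 = 0
y3 = s (x1 - x3) - y1 mod 19 = 10 * (12 - 0) - 5 = 1

2P = (0, 1)


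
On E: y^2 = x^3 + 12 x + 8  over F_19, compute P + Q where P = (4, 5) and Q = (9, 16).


P != Q, so use the chord formula.
s = (y2 - y1) / (x2 - x1) = (11) / (5) mod 19 = 6
x3 = s^2 - x1 - x2 mod 19 = 6^2 - 4 - 9 = 4
y3 = s (x1 - x3) - y1 mod 19 = 6 * (4 - 4) - 5 = 14

P + Q = (4, 14)


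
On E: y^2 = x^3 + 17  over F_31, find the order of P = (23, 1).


Compute successive multiples of P until we hit O:
  1P = (23, 1)
  2P = (25, 24)
  3P = (30, 27)
  4P = (19, 5)
  5P = (21, 28)
  6P = (22, 1)
  7P = (17, 30)
  8P = (29, 28)
  ... (continuing to 43P)
  43P = O

ord(P) = 43


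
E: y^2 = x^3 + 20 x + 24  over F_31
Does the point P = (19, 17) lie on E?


Check whether y^2 = x^3 + 20 x + 24 (mod 31) for (x, y) = (19, 17).
LHS: y^2 = 17^2 mod 31 = 10
RHS: x^3 + 20 x + 24 = 19^3 + 20*19 + 24 mod 31 = 9
LHS != RHS

No, not on the curve


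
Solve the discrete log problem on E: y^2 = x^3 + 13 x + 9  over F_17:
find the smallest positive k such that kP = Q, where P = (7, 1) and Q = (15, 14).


Enumerate multiples of P until we hit Q = (15, 14):
  1P = (7, 1)
  2P = (11, 2)
  3P = (15, 14)
Match found at i = 3.

k = 3


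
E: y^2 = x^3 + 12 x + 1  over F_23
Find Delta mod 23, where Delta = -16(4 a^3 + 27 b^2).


4 a^3 + 27 b^2 = 4*12^3 + 27*1^2 = 6912 + 27 = 6939
Delta = -16 * (6939) = -111024
Delta mod 23 = 20

Delta = 20 (mod 23)


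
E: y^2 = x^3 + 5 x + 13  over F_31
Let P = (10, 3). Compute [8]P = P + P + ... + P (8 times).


k = 8 = 1000_2 (binary, LSB first: 0001)
Double-and-add from P = (10, 3):
  bit 0 = 0: acc unchanged = O
  bit 1 = 0: acc unchanged = O
  bit 2 = 0: acc unchanged = O
  bit 3 = 1: acc = O + (11, 2) = (11, 2)

8P = (11, 2)
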